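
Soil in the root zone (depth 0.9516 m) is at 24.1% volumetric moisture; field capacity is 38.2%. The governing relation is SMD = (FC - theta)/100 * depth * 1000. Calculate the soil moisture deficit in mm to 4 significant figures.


SMD = (38.2 - 24.1)/100 * 0.9516 * 1000 = 134.2 mm
Therefore the soil moisture deficit = 134.2 mm.


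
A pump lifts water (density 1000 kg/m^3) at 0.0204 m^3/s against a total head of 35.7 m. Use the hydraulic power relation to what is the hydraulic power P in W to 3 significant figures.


Approach: apply the hydraulic power relation, P = rho*g*Q*H.
P = 1000 * 9.81 * 0.0204 * 35.7 = 7140 W
Therefore the hydraulic power P = 7140 W.


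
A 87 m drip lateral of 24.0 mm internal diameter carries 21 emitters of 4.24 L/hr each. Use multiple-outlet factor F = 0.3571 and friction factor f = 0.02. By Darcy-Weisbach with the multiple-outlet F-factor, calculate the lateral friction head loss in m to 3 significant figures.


Approach: apply Darcy-Weisbach with the multiple-outlet F-factor, Q = n*q/(3600*1000) m^3/s; v = Q/A; hf = F*f*(L/D)*(v^2/(2g)).
Q = 21*4.24/(3600*1000) = 2.4733e-05 m^3/s
A = pi*(24.0e-3/2)^2 = 4.5239e-04 m^2, so v = Q/A = 0.054673 m/s
hf = 0.3571*0.02*(87/0.0240)*(0.054673^2/(2*9.81)) = 0.00394 m
Therefore the lateral friction head loss = 0.00394 m.


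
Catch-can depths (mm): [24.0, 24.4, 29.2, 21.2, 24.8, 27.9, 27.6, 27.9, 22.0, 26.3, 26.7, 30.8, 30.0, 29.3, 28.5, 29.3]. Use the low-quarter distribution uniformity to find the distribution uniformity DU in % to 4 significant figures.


Approach: apply the low-quarter distribution uniformity, DU = (mean of lowest quarter of readings / overall mean)*100.
sorted lowest 4 of 16: [21.2, 22.0, 24.0, 24.4] -> mean = 22.9000 mm
overall mean = 26.8687 mm
DU = (22.9000/26.8687)*100 = 85.23 %
Therefore the distribution uniformity DU = 85.23 %.


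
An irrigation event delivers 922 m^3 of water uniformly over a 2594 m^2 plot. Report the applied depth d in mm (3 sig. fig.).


Approach: apply depth from volume over area, d = (V/A)*1000.
d = (922 / 2594) * 1000 = 355 mm
Therefore the applied depth d = 355 mm.


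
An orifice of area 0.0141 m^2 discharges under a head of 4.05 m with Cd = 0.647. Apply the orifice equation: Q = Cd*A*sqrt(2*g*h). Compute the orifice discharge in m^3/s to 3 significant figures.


Q = 0.647 * 0.0141 * sqrt(2*9.81*4.05) = 0.0813 m^3/s
Therefore the orifice discharge = 0.0813 m^3/s.


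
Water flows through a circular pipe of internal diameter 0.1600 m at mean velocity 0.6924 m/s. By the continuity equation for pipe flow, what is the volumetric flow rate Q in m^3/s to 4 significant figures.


Approach: apply the continuity equation for pipe flow, Q = A * v with A = pi*(D/2)^2.
A = pi*(0.1600/2)^2 = 0.0201062 m^2
Q = 0.0201062 * 0.6924 = 0.01392 m^3/s
Therefore the volumetric flow rate Q = 0.01392 m^3/s.


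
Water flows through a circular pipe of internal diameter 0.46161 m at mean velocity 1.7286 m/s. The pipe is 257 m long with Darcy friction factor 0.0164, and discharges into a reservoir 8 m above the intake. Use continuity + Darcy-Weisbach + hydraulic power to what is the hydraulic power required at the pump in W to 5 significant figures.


Approach: apply continuity + Darcy-Weisbach + hydraulic power, Q = A*v; hf = f*(L/D)*(v^2/(2g)); H = static + hf; P = rho*g*Q*H.
Step 1 — flow rate (continuity, Q = A*v):
  A = pi*(0.46161/2)^2 = 0.1673556 m^2
  Q = 0.1673556 * 1.7286 = 0.2892909 m^3/s
Step 2 — friction head loss (Darcy-Weisbach):
  hf = 0.0164 * (257/0.46161) * (1.7286^2 / (2*9.81))
  hf = 1.390567 m
Step 3 — total head: H = 8 + 1.390567 = 9.390567 m
Step 4 — hydraulic power (P = rho*g*Q*H):
  P = 1000 * 9.81 * 0.2892909 * 9.390567 = 26650 W
Therefore the hydraulic power required at the pump = 26650 W.


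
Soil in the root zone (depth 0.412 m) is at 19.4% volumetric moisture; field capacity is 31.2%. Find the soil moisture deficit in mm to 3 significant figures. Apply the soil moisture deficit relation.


Approach: apply the soil moisture deficit relation, SMD = (FC - theta)/100 * depth * 1000.
SMD = (31.2 - 19.4)/100 * 0.412 * 1000 = 48.6 mm
Therefore the soil moisture deficit = 48.6 mm.


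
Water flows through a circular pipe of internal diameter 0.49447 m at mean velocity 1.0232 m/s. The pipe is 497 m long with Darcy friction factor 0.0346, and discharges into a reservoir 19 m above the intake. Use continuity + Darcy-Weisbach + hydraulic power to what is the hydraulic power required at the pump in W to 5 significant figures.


Approach: apply continuity + Darcy-Weisbach + hydraulic power, Q = A*v; hf = f*(L/D)*(v^2/(2g)); H = static + hf; P = rho*g*Q*H.
Step 1 — flow rate (continuity, Q = A*v):
  A = pi*(0.49447/2)^2 = 0.1920303 m^2
  Q = 0.1920303 * 1.0232 = 0.1964854 m^3/s
Step 2 — friction head loss (Darcy-Weisbach):
  hf = 0.0346 * (497/0.49447) * (1.0232^2 / (2*9.81))
  hf = 1.855729 m
Step 3 — total head: H = 19 + 1.855729 = 20.85573 m
Step 4 — hydraulic power (P = rho*g*Q*H):
  P = 1000 * 9.81 * 0.1964854 * 20.85573 = 40200 W
Therefore the hydraulic power required at the pump = 40200 W.


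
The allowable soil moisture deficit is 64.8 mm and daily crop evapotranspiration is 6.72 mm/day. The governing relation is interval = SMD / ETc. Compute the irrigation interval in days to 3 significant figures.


interval = 64.8 / 6.72 = 9.64 days
Therefore the irrigation interval = 9.64 days.


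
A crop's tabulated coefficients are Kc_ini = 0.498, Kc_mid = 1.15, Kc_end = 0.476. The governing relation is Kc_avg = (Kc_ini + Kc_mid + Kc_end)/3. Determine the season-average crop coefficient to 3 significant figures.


Kc_avg = (0.498 + 1.15 + 0.476)/3 = 0.708
Therefore the season-average crop coefficient = 0.708.


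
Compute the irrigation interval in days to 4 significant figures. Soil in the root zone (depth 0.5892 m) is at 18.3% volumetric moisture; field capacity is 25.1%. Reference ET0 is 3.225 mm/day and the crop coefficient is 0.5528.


Approach: apply soil-water budget scheduling, SMD = (FC-theta)/100*depth*1000; ETc = ET0*Kc; interval = SMD/ETc.
Step 1 — soil moisture deficit:
  SMD = (25.1 - 18.3)/100 * 0.5892 * 1000 = 40.0656 mm
Step 2 — daily crop ET (ETc = ET0*Kc):
  ETc = 3.225 * 0.5528 = 1.78278 mm/day
Step 3 — irrigation interval (SMD/ETc):
  interval = 40.0656 / 1.78278 = 22.47 days
Therefore the irrigation interval = 22.47 days.


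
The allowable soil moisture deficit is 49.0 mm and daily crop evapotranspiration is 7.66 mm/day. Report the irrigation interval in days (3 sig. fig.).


Approach: apply the irrigation interval relation, interval = SMD / ETc.
interval = 49.0 / 7.66 = 6.40 days
Therefore the irrigation interval = 6.40 days.


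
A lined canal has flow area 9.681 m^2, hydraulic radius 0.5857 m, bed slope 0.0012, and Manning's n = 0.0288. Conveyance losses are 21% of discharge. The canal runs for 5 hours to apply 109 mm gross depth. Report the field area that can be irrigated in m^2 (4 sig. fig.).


Approach: apply Manning's equation with a conveyance and depth budget, Q = (1/n)*A*R^(2/3)*S^(1/2); Q_field = Q*(1-loss); Area = Q_field*t/(d/1000).
Step 1 — canal discharge (Manning's equation):
  Q = (1/0.0288) * 9.681 * 0.5857^(2/3) * 0.0012^(1/2) = 8.15146 m^3/s
Step 2 — delivered flow: Q_field = 8.15146*(1 - 21/100) = 6.43965 m^3/s
Step 3 — volume delivered: V = 6.43965 * 5*3600 = 115914 m^3
Step 4 — area served: A = V / (depth/1000) = 115914 / 0.109 = 1063000 m^2
Therefore the field area that can be irrigated = 1063000 m^2.


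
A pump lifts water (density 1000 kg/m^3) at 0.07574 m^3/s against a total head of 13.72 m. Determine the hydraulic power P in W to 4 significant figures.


Approach: apply the hydraulic power relation, P = rho*g*Q*H.
P = 1000 * 9.81 * 0.07574 * 13.72 = 10190 W
Therefore the hydraulic power P = 10190 W.


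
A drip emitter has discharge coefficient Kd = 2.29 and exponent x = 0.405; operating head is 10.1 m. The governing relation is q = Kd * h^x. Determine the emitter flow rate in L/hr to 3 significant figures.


q = 2.29 * 10.1^0.405 = 5.84 L/hr
Therefore the emitter flow rate = 5.84 L/hr.


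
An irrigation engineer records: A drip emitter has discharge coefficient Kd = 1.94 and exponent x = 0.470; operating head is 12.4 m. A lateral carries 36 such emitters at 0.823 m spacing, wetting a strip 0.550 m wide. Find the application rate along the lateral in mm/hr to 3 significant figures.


Approach: apply the emitter equation with a lateral mass balance, q = Kd*h^x; Q = n*q; rate = Q/(n*spacing*width).
Step 1 — single emitter flow (q = Kd*h^x):
  q = 1.94 * 12.4^0.470 = 6.3345 L/hr
Step 2 — total lateral flow: Q = 36 * 6.3345 = 228.04 L/hr
Step 3 — wetted area: A = 36 * 0.823 * 0.550 = 16.295 m^2
Step 4 — application rate: Q/A = 228.04/16.295 = 14.0 mm/hr
Therefore the application rate along the lateral = 14.0 mm/hr.


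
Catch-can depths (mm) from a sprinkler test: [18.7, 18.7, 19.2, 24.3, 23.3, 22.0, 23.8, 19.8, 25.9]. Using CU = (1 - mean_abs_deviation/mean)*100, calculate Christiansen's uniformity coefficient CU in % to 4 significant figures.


mean = 21.7444 mm
mean |d_i - mean| = 2.35062 mm
CU = (1 - 2.35062/21.7444)*100 = 89.19 %
Therefore Christiansen's uniformity coefficient CU = 89.19 %.


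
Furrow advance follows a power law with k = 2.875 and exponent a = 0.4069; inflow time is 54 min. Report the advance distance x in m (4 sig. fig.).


Approach: apply the power-law advance function, x = k*t^a.
x = 2.875 * 54^0.4069 = 14.57 m
Therefore the advance distance x = 14.57 m.


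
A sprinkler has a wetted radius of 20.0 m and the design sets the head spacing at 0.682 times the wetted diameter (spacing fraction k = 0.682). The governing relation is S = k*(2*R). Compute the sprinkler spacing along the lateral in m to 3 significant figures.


S = 0.682 * (2 * 20.0) = 27.3 m
Therefore the sprinkler spacing along the lateral = 27.3 m.


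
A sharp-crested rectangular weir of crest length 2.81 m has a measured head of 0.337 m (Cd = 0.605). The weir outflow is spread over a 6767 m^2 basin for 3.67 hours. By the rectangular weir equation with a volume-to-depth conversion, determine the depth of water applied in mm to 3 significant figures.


Approach: apply the rectangular weir equation with a volume-to-depth conversion, Q = (2/3)*Cd*L*sqrt(2g)*H^1.5; d = Q*t/A * 1000.
Step 1 — weir discharge:
  Q = (2/3)*0.605*2.81*sqrt(2*9.81)*0.337^1.5 = 0.98212 m^3/s
Step 2 — volume: V = 0.98212 * 3.67*3600 = 12976 m^3
Step 3 — depth: d = V/A * 1000 = 12976/6767 * 1000 = 1920 mm
Therefore the depth of water applied = 1920 mm.


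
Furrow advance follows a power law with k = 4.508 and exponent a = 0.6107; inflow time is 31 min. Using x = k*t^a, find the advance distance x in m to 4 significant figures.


x = 4.508 * 31^0.6107 = 36.71 m
Therefore the advance distance x = 36.71 m.


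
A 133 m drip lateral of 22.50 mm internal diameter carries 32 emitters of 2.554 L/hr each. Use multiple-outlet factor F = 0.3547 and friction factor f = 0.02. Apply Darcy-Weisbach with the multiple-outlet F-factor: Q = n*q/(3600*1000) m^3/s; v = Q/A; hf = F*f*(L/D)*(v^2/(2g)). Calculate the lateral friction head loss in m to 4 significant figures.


Q = 32*2.554/(3600*1000) = 2.27022e-05 m^3/s
A = pi*(22.50e-3/2)^2 = 3.97608e-04 m^2, so v = Q/A = 0.0570970 m/s
hf = 0.3547*0.02*(133/0.02250)*(0.0570970^2/(2*9.81)) = 0.006968 m
Therefore the lateral friction head loss = 0.006968 m.


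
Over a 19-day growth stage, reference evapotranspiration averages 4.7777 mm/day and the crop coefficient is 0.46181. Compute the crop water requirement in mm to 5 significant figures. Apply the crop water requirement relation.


Approach: apply the crop water requirement relation, CWR = ET0 * Kc * days.
CWR = 4.7777 * 0.46181 * 19 = 41.921 mm
Therefore the crop water requirement = 41.921 mm.


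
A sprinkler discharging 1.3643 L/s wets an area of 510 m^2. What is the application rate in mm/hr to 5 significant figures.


Approach: apply the application rate relation, rate = (Q/A)*3600.
rate = (1.3643 / 510) * 3600 = 9.6304 mm/hr
Therefore the application rate = 9.6304 mm/hr.


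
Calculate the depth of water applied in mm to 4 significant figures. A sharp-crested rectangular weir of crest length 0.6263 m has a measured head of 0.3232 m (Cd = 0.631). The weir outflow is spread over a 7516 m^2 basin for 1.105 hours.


Approach: apply the rectangular weir equation with a volume-to-depth conversion, Q = (2/3)*Cd*L*sqrt(2g)*H^1.5; d = Q*t/A * 1000.
Step 1 — weir discharge:
  Q = (2/3)*0.631*0.6263*sqrt(2*9.81)*0.3232^1.5 = 0.214426 m^3/s
Step 2 — volume: V = 0.214426 * 1.105*3600 = 852.986 m^3
Step 3 — depth: d = V/A * 1000 = 852.986/7516 * 1000 = 113.5 mm
Therefore the depth of water applied = 113.5 mm.


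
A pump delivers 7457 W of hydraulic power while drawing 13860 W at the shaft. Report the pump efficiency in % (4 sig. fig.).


Approach: apply the efficiency ratio, eta = (P_out/P_in)*100.
eta = (7457 / 13860) * 100 = 53.80 %
Therefore the pump efficiency = 53.80 %.


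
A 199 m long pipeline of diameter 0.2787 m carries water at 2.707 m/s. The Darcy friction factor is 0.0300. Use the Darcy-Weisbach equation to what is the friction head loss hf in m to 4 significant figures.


Approach: apply the Darcy-Weisbach equation, hf = f*(L/D)*(v^2/(2g)).
hf = 0.0300 * (199/0.2787) * (2.707^2 / (2*9.81))
hf = 8.000 m
Therefore the friction head loss hf = 8.000 m.


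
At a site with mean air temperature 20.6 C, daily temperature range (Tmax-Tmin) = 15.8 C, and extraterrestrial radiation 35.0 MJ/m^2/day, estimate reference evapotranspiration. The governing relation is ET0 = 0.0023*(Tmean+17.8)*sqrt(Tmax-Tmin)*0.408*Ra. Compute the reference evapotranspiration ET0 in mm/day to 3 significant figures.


ET0 = 0.0023*(20.6+17.8)*sqrt(15.8)*0.408*35.0 = 5.01 mm/day
Therefore the reference evapotranspiration ET0 = 5.01 mm/day.


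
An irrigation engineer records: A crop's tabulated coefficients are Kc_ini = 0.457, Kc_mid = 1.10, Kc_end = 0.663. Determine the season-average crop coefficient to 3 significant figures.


Approach: apply a simple seasonal average, Kc_avg = (Kc_ini + Kc_mid + Kc_end)/3.
Kc_avg = (0.457 + 1.10 + 0.663)/3 = 0.740
Therefore the season-average crop coefficient = 0.740.


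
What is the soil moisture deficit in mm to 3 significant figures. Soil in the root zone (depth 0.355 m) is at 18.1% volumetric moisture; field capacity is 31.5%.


Approach: apply the soil moisture deficit relation, SMD = (FC - theta)/100 * depth * 1000.
SMD = (31.5 - 18.1)/100 * 0.355 * 1000 = 47.6 mm
Therefore the soil moisture deficit = 47.6 mm.


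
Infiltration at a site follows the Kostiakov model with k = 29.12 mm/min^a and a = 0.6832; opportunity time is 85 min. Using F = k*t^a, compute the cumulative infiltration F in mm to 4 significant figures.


F = 29.12 * 85^0.6832 = 605.9 mm
Therefore the cumulative infiltration F = 605.9 mm.


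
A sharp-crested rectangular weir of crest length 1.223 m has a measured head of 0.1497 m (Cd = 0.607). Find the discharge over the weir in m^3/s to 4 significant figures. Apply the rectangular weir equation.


Approach: apply the rectangular weir equation, Q = (2/3)*Cd*L*sqrt(2g)*H^1.5.
Q = (2/3)*0.607*1.223*sqrt(2*9.81)*0.1497^1.5 = 0.1270 m^3/s
Therefore the discharge over the weir = 0.1270 m^3/s.


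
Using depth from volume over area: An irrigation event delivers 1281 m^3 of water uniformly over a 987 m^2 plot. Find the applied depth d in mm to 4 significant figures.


Approach: apply depth from volume over area, d = (V/A)*1000.
d = (1281 / 987) * 1000 = 1298 mm
Therefore the applied depth d = 1298 mm.


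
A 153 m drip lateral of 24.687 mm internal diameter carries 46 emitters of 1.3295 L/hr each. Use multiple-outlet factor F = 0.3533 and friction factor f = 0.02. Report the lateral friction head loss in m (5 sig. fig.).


Approach: apply Darcy-Weisbach with the multiple-outlet F-factor, Q = n*q/(3600*1000) m^3/s; v = Q/A; hf = F*f*(L/D)*(v^2/(2g)).
Q = 46*1.3295/(3600*1000) = 1.698806e-05 m^3/s
A = pi*(24.687e-3/2)^2 = 4.786593e-04 m^2, so v = Q/A = 0.03549091 m/s
hf = 0.3533*0.02*(153/0.024687)*(0.03549091^2/(2*9.81)) = 0.0028115 m
Therefore the lateral friction head loss = 0.0028115 m.


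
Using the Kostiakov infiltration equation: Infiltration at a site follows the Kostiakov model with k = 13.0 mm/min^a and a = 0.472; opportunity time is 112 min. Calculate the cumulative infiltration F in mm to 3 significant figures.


Approach: apply the Kostiakov infiltration equation, F = k*t^a.
F = 13.0 * 112^0.472 = 121 mm
Therefore the cumulative infiltration F = 121 mm.


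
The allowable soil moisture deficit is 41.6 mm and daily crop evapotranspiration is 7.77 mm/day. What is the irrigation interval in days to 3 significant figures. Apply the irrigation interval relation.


Approach: apply the irrigation interval relation, interval = SMD / ETc.
interval = 41.6 / 7.77 = 5.35 days
Therefore the irrigation interval = 5.35 days.


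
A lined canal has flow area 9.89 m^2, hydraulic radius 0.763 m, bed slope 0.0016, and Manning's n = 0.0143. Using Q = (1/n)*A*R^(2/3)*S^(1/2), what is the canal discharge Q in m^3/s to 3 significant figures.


Q = (1/0.0143) * 9.89 * 0.763^(2/3) * 0.0016^(1/2) = 23.1 m^3/s
Therefore the canal discharge Q = 23.1 m^3/s.


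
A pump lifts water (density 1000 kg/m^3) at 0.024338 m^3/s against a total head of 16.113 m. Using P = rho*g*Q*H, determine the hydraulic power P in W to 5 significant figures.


P = 1000 * 9.81 * 0.024338 * 16.113 = 3847.1 W
Therefore the hydraulic power P = 3847.1 W.


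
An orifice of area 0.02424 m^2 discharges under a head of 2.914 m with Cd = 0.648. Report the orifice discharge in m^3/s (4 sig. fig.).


Approach: apply the orifice equation, Q = Cd*A*sqrt(2*g*h).
Q = 0.648 * 0.02424 * sqrt(2*9.81*2.914) = 0.1188 m^3/s
Therefore the orifice discharge = 0.1188 m^3/s.


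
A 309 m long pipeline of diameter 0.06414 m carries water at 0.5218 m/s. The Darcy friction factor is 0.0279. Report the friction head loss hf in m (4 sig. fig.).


Approach: apply the Darcy-Weisbach equation, hf = f*(L/D)*(v^2/(2g)).
hf = 0.0279 * (309/0.06414) * (0.5218^2 / (2*9.81))
hf = 1.865 m
Therefore the friction head loss hf = 1.865 m.


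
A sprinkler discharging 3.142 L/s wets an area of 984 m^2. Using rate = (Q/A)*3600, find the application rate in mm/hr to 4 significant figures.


rate = (3.142 / 984) * 3600 = 11.50 mm/hr
Therefore the application rate = 11.50 mm/hr.


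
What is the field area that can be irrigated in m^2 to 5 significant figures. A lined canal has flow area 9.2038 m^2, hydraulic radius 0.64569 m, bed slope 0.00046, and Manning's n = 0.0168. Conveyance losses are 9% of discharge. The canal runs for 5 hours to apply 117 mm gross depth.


Approach: apply Manning's equation with a conveyance and depth budget, Q = (1/n)*A*R^(2/3)*S^(1/2); Q_field = Q*(1-loss); Area = Q_field*t/(d/1000).
Step 1 — canal discharge (Manning's equation):
  Q = (1/0.0168) * 9.2038 * 0.64569^(2/3) * 0.00046^(1/2) = 8.777810 m^3/s
Step 2 — delivered flow: Q_field = 8.777810*(1 - 9/100) = 7.987807 m^3/s
Step 3 — volume delivered: V = 7.987807 * 5*3600 = 143780.5 m^3
Step 4 — area served: A = V / (depth/1000) = 143780.5 / 0.117 = 1228900 m^2
Therefore the field area that can be irrigated = 1228900 m^2.


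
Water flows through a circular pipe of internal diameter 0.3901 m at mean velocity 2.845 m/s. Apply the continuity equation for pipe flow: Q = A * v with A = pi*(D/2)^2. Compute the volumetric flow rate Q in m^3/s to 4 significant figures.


A = pi*(0.3901/2)^2 = 0.119520 m^2
Q = 0.119520 * 2.845 = 0.3400 m^3/s
Therefore the volumetric flow rate Q = 0.3400 m^3/s.


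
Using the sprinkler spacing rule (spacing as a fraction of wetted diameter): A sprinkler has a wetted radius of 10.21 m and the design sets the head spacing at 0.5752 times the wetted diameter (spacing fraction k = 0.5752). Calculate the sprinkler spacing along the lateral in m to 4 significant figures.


Approach: apply the sprinkler spacing rule (spacing as a fraction of wetted diameter), S = k*(2*R).
S = 0.5752 * (2 * 10.21) = 11.75 m
Therefore the sprinkler spacing along the lateral = 11.75 m.


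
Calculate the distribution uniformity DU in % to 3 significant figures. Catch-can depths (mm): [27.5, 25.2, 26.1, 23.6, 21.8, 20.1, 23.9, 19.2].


Approach: apply the low-quarter distribution uniformity, DU = (mean of lowest quarter of readings / overall mean)*100.
sorted lowest 2 of 8: [19.2, 20.1] -> mean = 19.650 mm
overall mean = 23.425 mm
DU = (19.650/23.425)*100 = 83.9 %
Therefore the distribution uniformity DU = 83.9 %.


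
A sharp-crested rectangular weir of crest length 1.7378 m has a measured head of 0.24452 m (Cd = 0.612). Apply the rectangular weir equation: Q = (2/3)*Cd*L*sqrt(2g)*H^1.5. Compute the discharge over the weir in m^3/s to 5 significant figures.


Q = (2/3)*0.612*1.7378*sqrt(2*9.81)*0.24452^1.5 = 0.37974 m^3/s
Therefore the discharge over the weir = 0.37974 m^3/s.


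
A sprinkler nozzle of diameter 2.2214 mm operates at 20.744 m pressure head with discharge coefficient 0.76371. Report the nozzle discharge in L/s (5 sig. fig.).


Approach: apply the orifice equation, Q = Cd*A*sqrt(2*g*h), A = pi*(d/2)^2.
A = pi*(2.2214e-3/2)^2 = 3.875640e-06 m^2
Q = 0.76371 * 3.875640e-06 * sqrt(2*9.81*20.744) * 1000 = 0.059713 L/s
Therefore the nozzle discharge = 0.059713 L/s.


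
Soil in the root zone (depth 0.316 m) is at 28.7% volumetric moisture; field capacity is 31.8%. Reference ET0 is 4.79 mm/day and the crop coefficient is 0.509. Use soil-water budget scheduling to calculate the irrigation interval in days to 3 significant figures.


Approach: apply soil-water budget scheduling, SMD = (FC-theta)/100*depth*1000; ETc = ET0*Kc; interval = SMD/ETc.
Step 1 — soil moisture deficit:
  SMD = (31.8 - 28.7)/100 * 0.316 * 1000 = 9.7960 mm
Step 2 — daily crop ET (ETc = ET0*Kc):
  ETc = 4.79 * 0.509 = 2.4381 mm/day
Step 3 — irrigation interval (SMD/ETc):
  interval = 9.7960 / 2.4381 = 4.02 days
Therefore the irrigation interval = 4.02 days.


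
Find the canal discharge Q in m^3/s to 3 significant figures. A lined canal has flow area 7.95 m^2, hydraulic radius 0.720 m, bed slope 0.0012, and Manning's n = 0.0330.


Approach: apply Manning's equation, Q = (1/n)*A*R^(2/3)*S^(1/2).
Q = (1/0.0330) * 7.95 * 0.720^(2/3) * 0.0012^(1/2) = 6.70 m^3/s
Therefore the canal discharge Q = 6.70 m^3/s.


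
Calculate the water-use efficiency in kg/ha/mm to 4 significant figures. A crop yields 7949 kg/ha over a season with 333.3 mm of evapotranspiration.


Approach: apply the water-use efficiency ratio, WUE = yield/ET.
WUE = 7949 / 333.3 = 23.85 kg/ha/mm
Therefore the water-use efficiency = 23.85 kg/ha/mm.


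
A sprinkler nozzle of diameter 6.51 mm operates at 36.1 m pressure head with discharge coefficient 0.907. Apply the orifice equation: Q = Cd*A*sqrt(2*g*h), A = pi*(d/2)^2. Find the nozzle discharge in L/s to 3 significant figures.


A = pi*(6.51e-3/2)^2 = 3.3285e-05 m^2
Q = 0.907 * 3.3285e-05 * sqrt(2*9.81*36.1) * 1000 = 0.803 L/s
Therefore the nozzle discharge = 0.803 L/s.


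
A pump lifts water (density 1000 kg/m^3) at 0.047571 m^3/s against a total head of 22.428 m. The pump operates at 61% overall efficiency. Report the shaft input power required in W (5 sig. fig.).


Approach: apply hydraulic power then efficiency conversion, P = rho*g*Q*H; P_in = P/eta.
Step 1 — hydraulic power (P = rho*g*Q*H):
  P = 1000 * 9.81 * 0.047571 * 22.428 = 10466.51 W
Step 2 — input power: P_in = P/eta = 10466.51 / 0.61 = 17158 W
Therefore the shaft input power required = 17158 W.


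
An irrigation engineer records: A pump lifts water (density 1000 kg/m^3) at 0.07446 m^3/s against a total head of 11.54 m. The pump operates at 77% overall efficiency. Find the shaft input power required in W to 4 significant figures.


Approach: apply hydraulic power then efficiency conversion, P = rho*g*Q*H; P_in = P/eta.
Step 1 — hydraulic power (P = rho*g*Q*H):
  P = 1000 * 9.81 * 0.07446 * 11.54 = 8429.42 W
Step 2 — input power: P_in = P/eta = 8429.42 / 0.77 = 10950 W
Therefore the shaft input power required = 10950 W.


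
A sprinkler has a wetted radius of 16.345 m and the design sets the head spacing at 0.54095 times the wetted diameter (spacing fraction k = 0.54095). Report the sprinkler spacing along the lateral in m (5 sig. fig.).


Approach: apply the sprinkler spacing rule (spacing as a fraction of wetted diameter), S = k*(2*R).
S = 0.54095 * (2 * 16.345) = 17.684 m
Therefore the sprinkler spacing along the lateral = 17.684 m.


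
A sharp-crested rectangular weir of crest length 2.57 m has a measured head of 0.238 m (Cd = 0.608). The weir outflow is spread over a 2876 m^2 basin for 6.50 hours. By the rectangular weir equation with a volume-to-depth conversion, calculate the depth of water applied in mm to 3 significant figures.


Approach: apply the rectangular weir equation with a volume-to-depth conversion, Q = (2/3)*Cd*L*sqrt(2g)*H^1.5; d = Q*t/A * 1000.
Step 1 — weir discharge:
  Q = (2/3)*0.608*2.57*sqrt(2*9.81)*0.238^1.5 = 0.53575 m^3/s
Step 2 — volume: V = 0.53575 * 6.50*3600 = 12536 m^3
Step 3 — depth: d = V/A * 1000 = 12536/2876 * 1000 = 4360 mm
Therefore the depth of water applied = 4360 mm.


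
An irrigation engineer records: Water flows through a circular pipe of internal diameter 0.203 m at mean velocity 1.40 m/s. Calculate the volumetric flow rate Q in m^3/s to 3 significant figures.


Approach: apply the continuity equation for pipe flow, Q = A * v with A = pi*(D/2)^2.
A = pi*(0.203/2)^2 = 0.032365 m^2
Q = 0.032365 * 1.40 = 0.0453 m^3/s
Therefore the volumetric flow rate Q = 0.0453 m^3/s.


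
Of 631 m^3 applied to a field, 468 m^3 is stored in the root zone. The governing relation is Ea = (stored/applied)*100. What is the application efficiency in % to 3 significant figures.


Ea = (468/631)*100 = 74.2 %
Therefore the application efficiency = 74.2 %.


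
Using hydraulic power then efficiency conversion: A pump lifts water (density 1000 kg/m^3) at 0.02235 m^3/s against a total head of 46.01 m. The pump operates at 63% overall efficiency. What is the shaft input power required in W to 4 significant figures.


Approach: apply hydraulic power then efficiency conversion, P = rho*g*Q*H; P_in = P/eta.
Step 1 — hydraulic power (P = rho*g*Q*H):
  P = 1000 * 9.81 * 0.02235 * 46.01 = 10087.9 W
Step 2 — input power: P_in = P/eta = 10087.9 / 0.63 = 16010 W
Therefore the shaft input power required = 16010 W.


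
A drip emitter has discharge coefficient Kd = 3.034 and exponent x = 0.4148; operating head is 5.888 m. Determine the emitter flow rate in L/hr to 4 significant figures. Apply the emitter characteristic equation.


Approach: apply the emitter characteristic equation, q = Kd * h^x.
q = 3.034 * 5.888^0.4148 = 6.330 L/hr
Therefore the emitter flow rate = 6.330 L/hr.


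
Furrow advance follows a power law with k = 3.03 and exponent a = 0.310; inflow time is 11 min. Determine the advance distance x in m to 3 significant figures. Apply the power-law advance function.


Approach: apply the power-law advance function, x = k*t^a.
x = 3.03 * 11^0.310 = 6.37 m
Therefore the advance distance x = 6.37 m.


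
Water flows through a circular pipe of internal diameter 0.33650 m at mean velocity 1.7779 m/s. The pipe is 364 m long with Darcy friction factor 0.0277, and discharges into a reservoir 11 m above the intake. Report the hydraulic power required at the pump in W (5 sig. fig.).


Approach: apply continuity + Darcy-Weisbach + hydraulic power, Q = A*v; hf = f*(L/D)*(v^2/(2g)); H = static + hf; P = rho*g*Q*H.
Step 1 — flow rate (continuity, Q = A*v):
  A = pi*(0.33650/2)^2 = 0.08893240 m^2
  Q = 0.08893240 * 1.7779 = 0.1581129 m^3/s
Step 2 — friction head loss (Darcy-Weisbach):
  hf = 0.0277 * (364/0.33650) * (1.7779^2 / (2*9.81))
  hf = 4.827383 m
Step 3 — total head: H = 11 + 4.827383 = 15.82738 m
Step 4 — hydraulic power (P = rho*g*Q*H):
  P = 1000 * 9.81 * 0.1581129 * 15.82738 = 24550 W
Therefore the hydraulic power required at the pump = 24550 W.


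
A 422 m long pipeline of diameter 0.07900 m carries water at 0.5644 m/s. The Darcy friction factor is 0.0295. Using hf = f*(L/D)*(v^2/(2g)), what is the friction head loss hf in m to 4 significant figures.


hf = 0.0295 * (422/0.07900) * (0.5644^2 / (2*9.81))
hf = 2.558 m
Therefore the friction head loss hf = 2.558 m.


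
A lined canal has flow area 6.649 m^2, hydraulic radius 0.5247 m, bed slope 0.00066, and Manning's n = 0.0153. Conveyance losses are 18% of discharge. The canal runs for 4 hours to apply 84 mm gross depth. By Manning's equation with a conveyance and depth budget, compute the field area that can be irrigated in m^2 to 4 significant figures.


Approach: apply Manning's equation with a conveyance and depth budget, Q = (1/n)*A*R^(2/3)*S^(1/2); Q_field = Q*(1-loss); Area = Q_field*t/(d/1000).
Step 1 — canal discharge (Manning's equation):
  Q = (1/0.0153) * 6.649 * 0.5247^(2/3) * 0.00066^(1/2) = 7.26291 m^3/s
Step 2 — delivered flow: Q_field = 7.26291*(1 - 18/100) = 5.95559 m^3/s
Step 3 — volume delivered: V = 5.95559 * 4*3600 = 85760.5 m^3
Step 4 — area served: A = V / (depth/1000) = 85760.5 / 0.084 = 1021000 m^2
Therefore the field area that can be irrigated = 1021000 m^2.


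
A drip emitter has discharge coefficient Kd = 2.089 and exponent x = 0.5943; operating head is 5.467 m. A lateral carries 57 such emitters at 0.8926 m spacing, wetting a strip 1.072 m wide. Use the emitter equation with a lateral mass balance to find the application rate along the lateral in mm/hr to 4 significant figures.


Approach: apply the emitter equation with a lateral mass balance, q = Kd*h^x; Q = n*q; rate = Q/(n*spacing*width).
Step 1 — single emitter flow (q = Kd*h^x):
  q = 2.089 * 5.467^0.5943 = 5.73301 L/hr
Step 2 — total lateral flow: Q = 57 * 5.73301 = 326.782 L/hr
Step 3 — wetted area: A = 57 * 0.8926 * 1.072 = 54.5414 m^2
Step 4 — application rate: Q/A = 326.782/54.5414 = 5.991 mm/hr
Therefore the application rate along the lateral = 5.991 mm/hr.


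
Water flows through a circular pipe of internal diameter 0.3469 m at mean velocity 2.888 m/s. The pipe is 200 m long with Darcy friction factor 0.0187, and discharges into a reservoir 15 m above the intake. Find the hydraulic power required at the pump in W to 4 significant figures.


Approach: apply continuity + Darcy-Weisbach + hydraulic power, Q = A*v; hf = f*(L/D)*(v^2/(2g)); H = static + hf; P = rho*g*Q*H.
Step 1 — flow rate (continuity, Q = A*v):
  A = pi*(0.3469/2)^2 = 0.0945145 m^2
  Q = 0.0945145 * 2.888 = 0.272958 m^3/s
Step 2 — friction head loss (Darcy-Weisbach):
  hf = 0.0187 * (200/0.3469) * (2.888^2 / (2*9.81))
  hf = 4.58314 m
Step 3 — total head: H = 15 + 4.58314 = 19.5831 m
Step 4 — hydraulic power (P = rho*g*Q*H):
  P = 1000 * 9.81 * 0.272958 * 19.5831 = 52440 W
Therefore the hydraulic power required at the pump = 52440 W.


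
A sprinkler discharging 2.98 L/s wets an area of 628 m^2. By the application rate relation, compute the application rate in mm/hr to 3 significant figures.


Approach: apply the application rate relation, rate = (Q/A)*3600.
rate = (2.98 / 628) * 3600 = 17.1 mm/hr
Therefore the application rate = 17.1 mm/hr.


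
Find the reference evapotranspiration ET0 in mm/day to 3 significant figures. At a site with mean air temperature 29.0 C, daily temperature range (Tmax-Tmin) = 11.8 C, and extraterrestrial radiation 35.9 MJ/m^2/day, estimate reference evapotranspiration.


Approach: apply the Hargreaves-Samani method, ET0 = 0.0023*(Tmean+17.8)*sqrt(Tmax-Tmin)*0.408*Ra.
ET0 = 0.0023*(29.0+17.8)*sqrt(11.8)*0.408*35.9 = 5.42 mm/day
Therefore the reference evapotranspiration ET0 = 5.42 mm/day.


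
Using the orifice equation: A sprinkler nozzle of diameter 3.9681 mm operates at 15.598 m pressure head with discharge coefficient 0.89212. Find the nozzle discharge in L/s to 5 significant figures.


Approach: apply the orifice equation, Q = Cd*A*sqrt(2*g*h), A = pi*(d/2)^2.
A = pi*(3.9681e-3/2)^2 = 1.236674e-05 m^2
Q = 0.89212 * 1.236674e-05 * sqrt(2*9.81*15.598) * 1000 = 0.19300 L/s
Therefore the nozzle discharge = 0.19300 L/s.


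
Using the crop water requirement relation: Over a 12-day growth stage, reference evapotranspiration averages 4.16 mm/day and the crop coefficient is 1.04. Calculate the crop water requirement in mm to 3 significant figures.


Approach: apply the crop water requirement relation, CWR = ET0 * Kc * days.
CWR = 4.16 * 1.04 * 12 = 51.9 mm
Therefore the crop water requirement = 51.9 mm.


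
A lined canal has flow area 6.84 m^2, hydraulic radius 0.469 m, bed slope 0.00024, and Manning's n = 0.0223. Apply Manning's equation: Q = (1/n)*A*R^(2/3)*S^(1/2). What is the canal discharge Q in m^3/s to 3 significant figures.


Q = (1/0.0223) * 6.84 * 0.469^(2/3) * 0.00024^(1/2) = 2.87 m^3/s
Therefore the canal discharge Q = 2.87 m^3/s.


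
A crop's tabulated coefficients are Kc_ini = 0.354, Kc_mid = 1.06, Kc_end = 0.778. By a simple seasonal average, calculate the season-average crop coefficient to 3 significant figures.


Approach: apply a simple seasonal average, Kc_avg = (Kc_ini + Kc_mid + Kc_end)/3.
Kc_avg = (0.354 + 1.06 + 0.778)/3 = 0.731
Therefore the season-average crop coefficient = 0.731.


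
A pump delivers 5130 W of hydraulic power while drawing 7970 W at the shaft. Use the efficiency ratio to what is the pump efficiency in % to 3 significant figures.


Approach: apply the efficiency ratio, eta = (P_out/P_in)*100.
eta = (5130 / 7970) * 100 = 64.4 %
Therefore the pump efficiency = 64.4 %.


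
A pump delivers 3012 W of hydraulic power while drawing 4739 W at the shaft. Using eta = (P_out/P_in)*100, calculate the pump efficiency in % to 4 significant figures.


eta = (3012 / 4739) * 100 = 63.56 %
Therefore the pump efficiency = 63.56 %.


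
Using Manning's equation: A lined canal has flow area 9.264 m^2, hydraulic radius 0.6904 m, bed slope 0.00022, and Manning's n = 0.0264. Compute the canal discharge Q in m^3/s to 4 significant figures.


Approach: apply Manning's equation, Q = (1/n)*A*R^(2/3)*S^(1/2).
Q = (1/0.0264) * 9.264 * 0.6904^(2/3) * 0.00022^(1/2) = 4.066 m^3/s
Therefore the canal discharge Q = 4.066 m^3/s.


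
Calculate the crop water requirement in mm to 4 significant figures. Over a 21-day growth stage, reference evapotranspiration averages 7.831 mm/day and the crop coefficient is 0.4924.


Approach: apply the crop water requirement relation, CWR = ET0 * Kc * days.
CWR = 7.831 * 0.4924 * 21 = 80.98 mm
Therefore the crop water requirement = 80.98 mm.


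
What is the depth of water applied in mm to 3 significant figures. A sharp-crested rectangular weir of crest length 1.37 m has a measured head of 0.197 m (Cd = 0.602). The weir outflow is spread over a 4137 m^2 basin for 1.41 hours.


Approach: apply the rectangular weir equation with a volume-to-depth conversion, Q = (2/3)*Cd*L*sqrt(2g)*H^1.5; d = Q*t/A * 1000.
Step 1 — weir discharge:
  Q = (2/3)*0.602*1.37*sqrt(2*9.81)*0.197^1.5 = 0.21295 m^3/s
Step 2 — volume: V = 0.21295 * 1.41*3600 = 1080.9 m^3
Step 3 — depth: d = V/A * 1000 = 1080.9/4137 * 1000 = 261 mm
Therefore the depth of water applied = 261 mm.


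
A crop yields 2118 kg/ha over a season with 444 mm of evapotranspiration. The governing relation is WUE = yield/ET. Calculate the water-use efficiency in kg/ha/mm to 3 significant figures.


WUE = 2118 / 444 = 4.77 kg/ha/mm
Therefore the water-use efficiency = 4.77 kg/ha/mm.


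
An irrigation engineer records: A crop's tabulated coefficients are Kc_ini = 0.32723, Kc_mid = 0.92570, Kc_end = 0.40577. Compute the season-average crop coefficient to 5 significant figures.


Approach: apply a simple seasonal average, Kc_avg = (Kc_ini + Kc_mid + Kc_end)/3.
Kc_avg = (0.32723 + 0.92570 + 0.40577)/3 = 0.55290
Therefore the season-average crop coefficient = 0.55290.


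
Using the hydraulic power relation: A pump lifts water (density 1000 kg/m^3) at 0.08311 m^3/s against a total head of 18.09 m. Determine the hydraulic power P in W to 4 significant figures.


Approach: apply the hydraulic power relation, P = rho*g*Q*H.
P = 1000 * 9.81 * 0.08311 * 18.09 = 14750 W
Therefore the hydraulic power P = 14750 W.


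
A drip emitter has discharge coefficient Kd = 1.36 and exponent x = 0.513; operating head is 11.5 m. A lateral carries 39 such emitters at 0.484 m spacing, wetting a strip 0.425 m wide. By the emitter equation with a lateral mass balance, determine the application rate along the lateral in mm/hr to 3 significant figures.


Approach: apply the emitter equation with a lateral mass balance, q = Kd*h^x; Q = n*q; rate = Q/(n*spacing*width).
Step 1 — single emitter flow (q = Kd*h^x):
  q = 1.36 * 11.5^0.513 = 4.7608 L/hr
Step 2 — total lateral flow: Q = 39 * 4.7608 = 185.67 L/hr
Step 3 — wetted area: A = 39 * 0.484 * 0.425 = 8.0223 m^2
Step 4 — application rate: Q/A = 185.67/8.0223 = 23.1 mm/hr
Therefore the application rate along the lateral = 23.1 mm/hr.


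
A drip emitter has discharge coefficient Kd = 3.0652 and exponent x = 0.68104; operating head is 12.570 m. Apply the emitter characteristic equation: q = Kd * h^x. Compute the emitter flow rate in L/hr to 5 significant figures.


q = 3.0652 * 12.570^0.68104 = 17.185 L/hr
Therefore the emitter flow rate = 17.185 L/hr.


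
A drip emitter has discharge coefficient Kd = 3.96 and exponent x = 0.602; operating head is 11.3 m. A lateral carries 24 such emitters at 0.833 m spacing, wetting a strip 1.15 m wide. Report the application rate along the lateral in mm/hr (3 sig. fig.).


Approach: apply the emitter equation with a lateral mass balance, q = Kd*h^x; Q = n*q; rate = Q/(n*spacing*width).
Step 1 — single emitter flow (q = Kd*h^x):
  q = 3.96 * 11.3^0.602 = 17.047 L/hr
Step 2 — total lateral flow: Q = 24 * 17.047 = 409.13 L/hr
Step 3 — wetted area: A = 24 * 0.833 * 1.15 = 22.991 m^2
Step 4 — application rate: Q/A = 409.13/22.991 = 17.8 mm/hr
Therefore the application rate along the lateral = 17.8 mm/hr.


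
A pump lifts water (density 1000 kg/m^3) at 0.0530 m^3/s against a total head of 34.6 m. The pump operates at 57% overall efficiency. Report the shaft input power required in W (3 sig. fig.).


Approach: apply hydraulic power then efficiency conversion, P = rho*g*Q*H; P_in = P/eta.
Step 1 — hydraulic power (P = rho*g*Q*H):
  P = 1000 * 9.81 * 0.0530 * 34.6 = 17990 W
Step 2 — input power: P_in = P/eta = 17990 / 0.57 = 31600 W
Therefore the shaft input power required = 31600 W.


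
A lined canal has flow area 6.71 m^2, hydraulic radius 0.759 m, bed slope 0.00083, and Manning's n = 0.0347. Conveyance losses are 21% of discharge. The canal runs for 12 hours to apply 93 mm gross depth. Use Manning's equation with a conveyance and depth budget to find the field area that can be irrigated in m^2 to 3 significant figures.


Approach: apply Manning's equation with a conveyance and depth budget, Q = (1/n)*A*R^(2/3)*S^(1/2); Q_field = Q*(1-loss); Area = Q_field*t/(d/1000).
Step 1 — canal discharge (Manning's equation):
  Q = (1/0.0347) * 6.71 * 0.759^(2/3) * 0.00083^(1/2) = 4.6355 m^3/s
Step 2 — delivered flow: Q_field = 4.6355*(1 - 21/100) = 3.6620 m^3/s
Step 3 — volume delivered: V = 3.6620 * 12*3600 = 158200 m^3
Step 4 — area served: A = V / (depth/1000) = 158200 / 0.093 = 1700000 m^2
Therefore the field area that can be irrigated = 1700000 m^2.


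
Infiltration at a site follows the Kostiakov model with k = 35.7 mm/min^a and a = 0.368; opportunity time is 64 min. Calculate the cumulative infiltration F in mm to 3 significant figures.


Approach: apply the Kostiakov infiltration equation, F = k*t^a.
F = 35.7 * 64^0.368 = 165 mm
Therefore the cumulative infiltration F = 165 mm.
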